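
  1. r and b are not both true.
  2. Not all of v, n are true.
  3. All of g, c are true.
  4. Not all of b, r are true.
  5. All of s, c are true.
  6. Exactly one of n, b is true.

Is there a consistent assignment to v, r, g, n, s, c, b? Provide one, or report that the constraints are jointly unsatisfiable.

v = True, r = False, g = True, n = False, s = True, c = True, b = True

  (1) r=F, b=T — not both ✓
  (2) {v, n}: 1/2 true — not all ✓
  (3) {g, c}: all 2 true ✓
  (4) {b, r}: 1/2 true — not all ✓
  (5) {s, c}: all 2 true ✓
  (6) {n, b}: 1 true — exactly one ✓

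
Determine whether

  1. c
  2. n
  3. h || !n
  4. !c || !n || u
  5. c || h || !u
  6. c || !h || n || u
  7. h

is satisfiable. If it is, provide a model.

n = True, c = True, h = True, u = True

Unit clause (c) forces c = True.
Unit clause (n) forces n = True.
In (h || !n) only h is left, so h = True.
In (!c || !n || u) only u is left, so u = True.
Check each clause:
  (c): c holds.
  (n): n holds.
  (h || !n): h holds.
  (!c || !n || u): u holds.
  (c || h || !u): c holds.
  (c || !h || n || u): c holds.
  (h): h holds.
All clauses satisfied.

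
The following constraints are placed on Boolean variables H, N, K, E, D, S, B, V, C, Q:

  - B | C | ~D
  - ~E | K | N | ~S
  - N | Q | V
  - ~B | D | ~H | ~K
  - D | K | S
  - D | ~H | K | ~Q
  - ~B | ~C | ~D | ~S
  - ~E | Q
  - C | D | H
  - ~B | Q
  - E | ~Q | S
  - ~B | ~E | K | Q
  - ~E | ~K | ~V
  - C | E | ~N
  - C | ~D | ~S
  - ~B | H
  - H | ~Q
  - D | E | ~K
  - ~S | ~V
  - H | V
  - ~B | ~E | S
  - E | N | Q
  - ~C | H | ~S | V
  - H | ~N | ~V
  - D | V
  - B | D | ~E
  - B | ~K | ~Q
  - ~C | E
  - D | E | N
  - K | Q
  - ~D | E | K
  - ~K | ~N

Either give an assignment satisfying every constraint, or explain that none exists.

Set H = True.
Set N = True.
  then (~K | ~N) forces K = False.
  then (K | Q) forces Q = True.
  then (D | ~H | K | ~Q) forces D = True.
  then (~D | E | K) forces E = True.
Set S = True.
  then (C | ~D | ~S) forces C = True.
  then (~S | ~V) forces V = False.
  then (~B | ~C | ~D | ~S) forces B = False.
All clauses satisfied.

H = True, N = True, K = False, E = True, D = True, S = True, B = False, V = False, C = True, Q = True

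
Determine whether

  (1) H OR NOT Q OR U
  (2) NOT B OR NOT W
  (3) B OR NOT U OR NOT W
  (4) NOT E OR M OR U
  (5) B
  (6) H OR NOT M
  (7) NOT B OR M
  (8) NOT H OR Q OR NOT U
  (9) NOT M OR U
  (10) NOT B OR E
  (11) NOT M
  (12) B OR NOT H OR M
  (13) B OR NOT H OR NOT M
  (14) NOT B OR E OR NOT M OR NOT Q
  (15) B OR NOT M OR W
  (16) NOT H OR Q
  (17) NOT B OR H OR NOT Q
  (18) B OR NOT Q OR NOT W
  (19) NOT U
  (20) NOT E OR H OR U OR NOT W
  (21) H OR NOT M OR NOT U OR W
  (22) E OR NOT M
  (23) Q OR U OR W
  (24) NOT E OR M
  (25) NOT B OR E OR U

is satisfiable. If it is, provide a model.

Unsatisfiable

Case M = True:
  Clause (NOT M) is falsified — contradiction.
Case M = False:
  (B) forces B = True.
  Clause (NOT B OR M) is falsified — contradiction.
Both cases fail, so the formula is unsatisfiable.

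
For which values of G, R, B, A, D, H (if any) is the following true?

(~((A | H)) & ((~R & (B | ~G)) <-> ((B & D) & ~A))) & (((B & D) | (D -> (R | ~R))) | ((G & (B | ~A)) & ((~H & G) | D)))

G = True, R = False, B = True, A = False, D = True, H = False

  ~((A | H)) & ((~R & (B | ~G)) <-> ((B & D) & ~A)) = True
    ~((A | H)) = True
      A | H = False
    (~R & (B | ~G)) <-> ((B & D) & ~A) = True
      ~R & (B | ~G) = True
        ~R = True
        B | ~G = True
          ~G = False
      (B & D) & ~A = True
        B & D = True
        ~A = True
  ((B & D) | (D -> (R | ~R))) | ((G & (B | ~A)) & ((~H & G) | D)) = True
    (B & D) | (D -> (R | ~R)) = True
      B & D = True
      D -> (R | ~R) = True
        R | ~R = True
          ~R = True
    (G & (B | ~A)) & ((~H & G) | D) = True
      G & (B | ~A) = True
        B | ~A = True
          ~A = True
      (~H & G) | D = True
        ~H & G = True
          ~H = True
Both conjuncts True, so the formula holds.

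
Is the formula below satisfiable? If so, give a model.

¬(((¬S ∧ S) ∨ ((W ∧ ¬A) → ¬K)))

S: True, K: True, W: True, A: False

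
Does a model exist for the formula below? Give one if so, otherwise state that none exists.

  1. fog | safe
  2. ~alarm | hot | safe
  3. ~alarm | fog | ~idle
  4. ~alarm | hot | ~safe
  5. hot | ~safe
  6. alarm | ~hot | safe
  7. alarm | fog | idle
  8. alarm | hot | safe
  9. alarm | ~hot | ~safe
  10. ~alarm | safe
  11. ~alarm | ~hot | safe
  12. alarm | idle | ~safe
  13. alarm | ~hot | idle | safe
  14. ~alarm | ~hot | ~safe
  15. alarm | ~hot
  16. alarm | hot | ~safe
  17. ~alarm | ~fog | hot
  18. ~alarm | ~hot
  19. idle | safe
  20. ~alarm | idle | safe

UNSATISFIABLE

Case alarm = True:
  (~alarm | safe) forces safe = True.
  (~alarm | hot | ~safe) forces hot = True.
  Clause (~alarm | ~hot | ~safe) is falsified — contradiction.
Case alarm = False:
  (alarm | ~hot) forces hot = False.
  (hot | ~safe) forces safe = False.
  Clause (alarm | hot | safe) is falsified — contradiction.
Both cases fail, so the formula is unsatisfiable.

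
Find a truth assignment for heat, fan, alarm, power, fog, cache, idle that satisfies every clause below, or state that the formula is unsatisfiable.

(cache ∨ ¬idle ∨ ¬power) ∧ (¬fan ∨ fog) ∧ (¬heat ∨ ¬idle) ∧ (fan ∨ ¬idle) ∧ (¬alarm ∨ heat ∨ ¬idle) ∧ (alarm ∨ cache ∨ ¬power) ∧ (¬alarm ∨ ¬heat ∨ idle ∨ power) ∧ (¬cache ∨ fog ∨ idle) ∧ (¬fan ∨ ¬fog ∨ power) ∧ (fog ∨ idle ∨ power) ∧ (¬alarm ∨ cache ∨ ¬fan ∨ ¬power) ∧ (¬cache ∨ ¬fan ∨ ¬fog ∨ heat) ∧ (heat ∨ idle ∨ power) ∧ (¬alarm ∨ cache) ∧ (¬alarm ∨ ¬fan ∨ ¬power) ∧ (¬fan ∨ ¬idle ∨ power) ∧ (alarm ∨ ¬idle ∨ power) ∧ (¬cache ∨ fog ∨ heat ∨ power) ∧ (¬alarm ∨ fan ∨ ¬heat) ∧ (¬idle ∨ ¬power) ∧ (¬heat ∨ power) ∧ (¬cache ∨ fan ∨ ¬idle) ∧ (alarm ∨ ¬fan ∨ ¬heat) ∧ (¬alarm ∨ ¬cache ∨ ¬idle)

heat=F; fan=F; alarm=T; power=T; fog=T; cache=T; idle=F

Set heat = False.
Set fan = False.
  then (fan ∨ ¬idle) forces idle = False.
  then (heat ∨ idle ∨ power) forces power = True.
Set alarm = True.
  then (¬alarm ∨ cache) forces cache = True.
  then (¬cache ∨ fog ∨ idle) forces fog = True.
All clauses satisfied.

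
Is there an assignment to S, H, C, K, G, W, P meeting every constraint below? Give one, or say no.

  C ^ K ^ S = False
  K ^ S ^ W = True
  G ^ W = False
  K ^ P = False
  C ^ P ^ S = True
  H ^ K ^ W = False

Unsatisfiable

Adding constraints 1, 4, 5 mod 2: every variable appears an even number of times on the left, so the left side is 0.
But the right sides sum to 1 (mod 2). 0 ≠ 1 — the system is inconsistent.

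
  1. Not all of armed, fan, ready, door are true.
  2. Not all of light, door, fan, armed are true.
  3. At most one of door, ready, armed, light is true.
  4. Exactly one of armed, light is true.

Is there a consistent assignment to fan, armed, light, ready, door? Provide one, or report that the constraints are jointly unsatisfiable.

fan: False, armed: False, light: True, ready: False, door: False

  (1) {armed, fan, ready, door}: 0/4 true — not all ✓
  (2) {light, door, fan, armed}: 1/4 true — not all ✓
  (3) {door, ready, armed, light}: 1 true — at most one ✓
  (4) {armed, light}: 1 true — exactly one ✓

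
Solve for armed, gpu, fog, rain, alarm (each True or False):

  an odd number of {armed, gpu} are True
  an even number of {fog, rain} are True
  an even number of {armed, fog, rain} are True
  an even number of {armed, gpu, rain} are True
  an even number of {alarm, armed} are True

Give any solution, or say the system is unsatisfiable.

armed = False; gpu = True; fog = True; rain = True; alarm = False

{armed, gpu}: 1 true → odd ✓
{fog, rain}: 2 true → even ✓
{armed, fog, rain}: 2 true → even ✓
{armed, gpu, rain}: 2 true → even ✓
{alarm, armed}: 0 true → even ✓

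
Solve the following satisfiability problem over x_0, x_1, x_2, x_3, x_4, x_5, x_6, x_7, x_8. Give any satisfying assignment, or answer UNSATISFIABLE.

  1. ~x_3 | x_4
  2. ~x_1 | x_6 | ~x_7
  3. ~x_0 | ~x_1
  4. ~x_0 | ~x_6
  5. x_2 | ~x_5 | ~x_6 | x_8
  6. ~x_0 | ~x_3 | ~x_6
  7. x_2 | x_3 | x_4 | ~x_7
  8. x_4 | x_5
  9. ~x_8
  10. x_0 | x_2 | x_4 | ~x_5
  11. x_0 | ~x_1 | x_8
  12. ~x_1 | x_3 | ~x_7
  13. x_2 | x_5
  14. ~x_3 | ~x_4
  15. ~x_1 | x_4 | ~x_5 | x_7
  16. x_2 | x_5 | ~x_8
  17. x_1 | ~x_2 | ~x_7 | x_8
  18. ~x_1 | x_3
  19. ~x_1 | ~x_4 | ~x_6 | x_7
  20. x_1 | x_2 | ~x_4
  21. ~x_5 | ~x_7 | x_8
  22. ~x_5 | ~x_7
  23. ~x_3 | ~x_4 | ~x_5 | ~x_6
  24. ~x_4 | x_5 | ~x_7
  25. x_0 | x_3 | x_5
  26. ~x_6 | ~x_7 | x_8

Unit clause (~x_8) forces x_8 = False.
Set x_0 = True.
  then (~x_0 | ~x_1) forces x_1 = False.
  then (~x_0 | ~x_6) forces x_6 = False.
Set x_2 = True.
  then (x_1 | ~x_2 | ~x_7 | x_8) forces x_7 = False.
Try x_3 = True:
  (~x_3 | x_4) forces x_4 = True.
  clause (~x_3 | ~x_4) is falsified — backtrack.
So x_3 = False.
Set x_4 = False.
  then (x_4 | x_5) forces x_5 = True.
All clauses satisfied.

x_0 = True, x_1 = False, x_2 = True, x_3 = False, x_4 = False, x_5 = True, x_6 = False, x_7 = False, x_8 = False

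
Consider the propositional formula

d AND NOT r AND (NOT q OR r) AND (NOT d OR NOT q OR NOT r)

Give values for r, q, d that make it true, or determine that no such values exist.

r: False; q: False; d: True

Unit clause (d) forces d = True.
Unit clause (NOT r) forces r = False.
In (NOT q OR r) only NOT q is left, so q = False.
Check each clause:
  (d): d holds.
  (NOT r): NOT r holds.
  (NOT q OR r): NOT q holds.
  (NOT d OR NOT q OR NOT r): NOT q holds.
All clauses satisfied.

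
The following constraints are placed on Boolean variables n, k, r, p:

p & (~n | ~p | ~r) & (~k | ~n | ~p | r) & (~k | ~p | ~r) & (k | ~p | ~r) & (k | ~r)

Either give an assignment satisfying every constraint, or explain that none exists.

Unit clause (p) forces p = True.
Set n = True.
  then (~n | ~p | ~r) forces r = False.
  then (~k | ~n | ~p | r) forces k = False.
Check each clause:
  (p): p holds.
  (~n | ~p | ~r): ~r holds.
  (~k | ~n | ~p | r): ~k holds.
  (~k | ~p | ~r): ~k holds.
  (k | ~p | ~r): ~r holds.
  (k | ~r): ~r holds.
All clauses satisfied.

n = True; k = False; r = False; p = True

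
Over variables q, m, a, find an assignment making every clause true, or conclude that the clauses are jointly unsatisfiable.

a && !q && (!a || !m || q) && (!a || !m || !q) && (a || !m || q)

Unit clause (a) forces a = True.
Unit clause (!q) forces q = False.
In (!a || !m || q) only !m is left, so m = False.
Check each clause:
  (a): a holds.
  (!q): !q holds.
  (!a || !m || q): !m holds.
  (!a || !m || !q): !m holds.
  (a || !m || q): a holds.
All clauses satisfied.

q=F; m=F; a=T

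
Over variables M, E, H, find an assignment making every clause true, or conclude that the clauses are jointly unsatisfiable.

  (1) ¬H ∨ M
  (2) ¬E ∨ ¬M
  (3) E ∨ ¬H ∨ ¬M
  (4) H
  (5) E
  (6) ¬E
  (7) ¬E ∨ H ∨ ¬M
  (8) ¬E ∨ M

No satisfying assignment exists.

Case E = True:
  Clause (¬E) is falsified — contradiction.
Case E = False:
  Clause (E) is falsified — contradiction.
Both cases fail, so the formula is unsatisfiable.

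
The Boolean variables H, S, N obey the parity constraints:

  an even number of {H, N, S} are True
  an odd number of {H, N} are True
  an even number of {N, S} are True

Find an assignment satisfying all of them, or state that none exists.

H = False, S = True, N = True

{H, N, S}: 2 true → even ✓
{H, N}: 1 true → odd ✓
{N, S}: 2 true → even ✓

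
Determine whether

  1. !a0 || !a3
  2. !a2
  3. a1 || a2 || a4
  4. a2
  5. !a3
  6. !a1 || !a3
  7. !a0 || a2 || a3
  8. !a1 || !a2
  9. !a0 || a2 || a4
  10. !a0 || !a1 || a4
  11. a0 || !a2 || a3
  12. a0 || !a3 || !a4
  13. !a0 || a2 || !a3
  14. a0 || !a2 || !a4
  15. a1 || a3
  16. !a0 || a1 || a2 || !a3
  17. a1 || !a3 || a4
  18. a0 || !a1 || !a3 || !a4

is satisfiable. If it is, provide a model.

Case a2 = True:
  Clause (!a2) is falsified — contradiction.
Case a2 = False:
  Clause (a2) is falsified — contradiction.
Both cases fail, so the formula is unsatisfiable.

No satisfying assignment exists.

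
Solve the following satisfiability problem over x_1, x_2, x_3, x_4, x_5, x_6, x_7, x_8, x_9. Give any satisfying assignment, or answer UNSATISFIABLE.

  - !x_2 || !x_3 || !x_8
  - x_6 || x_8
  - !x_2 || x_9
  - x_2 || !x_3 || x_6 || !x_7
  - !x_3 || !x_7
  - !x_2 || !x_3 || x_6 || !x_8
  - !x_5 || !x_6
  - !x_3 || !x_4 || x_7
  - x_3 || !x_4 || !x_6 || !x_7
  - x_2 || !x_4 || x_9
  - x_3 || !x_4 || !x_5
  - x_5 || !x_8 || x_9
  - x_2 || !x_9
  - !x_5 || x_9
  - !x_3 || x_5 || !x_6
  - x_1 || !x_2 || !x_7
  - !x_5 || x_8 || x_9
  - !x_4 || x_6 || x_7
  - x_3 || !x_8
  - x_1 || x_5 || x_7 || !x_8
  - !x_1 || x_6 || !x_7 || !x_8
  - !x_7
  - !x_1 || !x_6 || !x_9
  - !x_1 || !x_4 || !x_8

Unit clause (!x_7) forces x_7 = False.
Set x_1 = False.
Set x_2 = True.
  then (!x_2 || x_9) forces x_9 = True.
Try x_3 = True:
  (!x_2 || !x_3 || !x_8) forces x_8 = False.
  (x_6 || x_8) forces x_6 = True.
  (!x_5 || !x_6) forces x_5 = False.
  clause (!x_3 || x_5 || !x_6) is falsified — backtrack.
So x_3 = False.
  then (x_3 || !x_8) forces x_8 = False.
  then (x_6 || x_8) forces x_6 = True.
  then (!x_5 || !x_6) forces x_5 = False.
Set x_4 = True.
All clauses satisfied.

x_1 = False; x_2 = True; x_3 = False; x_4 = True; x_5 = False; x_6 = True; x_7 = False; x_8 = False; x_9 = True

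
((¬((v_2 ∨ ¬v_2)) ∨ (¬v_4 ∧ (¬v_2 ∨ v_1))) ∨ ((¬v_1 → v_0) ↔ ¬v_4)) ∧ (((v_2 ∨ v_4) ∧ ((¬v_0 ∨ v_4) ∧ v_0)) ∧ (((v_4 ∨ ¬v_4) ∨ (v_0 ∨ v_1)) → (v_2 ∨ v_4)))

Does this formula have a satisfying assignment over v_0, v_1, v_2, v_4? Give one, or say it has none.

Case v_0 = True: the formula simplifies to ((¬((v_2 ∨ ¬v_2)) ∨ (¬v_4 ∧ (¬v_2 ∨ v_1))) ∨ ¬v_4) ∧ (((v_2 ∨ v_4) ∧ v_4) ∧ (v_2 ∨ v_4)).
  v_4 = True: simplifies to ¬((v_2 ∨ ¬v_2)).
    v_2 = True: this becomes ¬((True ∨ False)) = False.
    v_2 = False: this becomes ¬((False ∨ True)) = False.
  v_4 = False: the conjunct v_4 is False.
Case v_0 = False: the conjunct v_0 is False.
Both cases fail — unsatisfiable.

Unsatisfiable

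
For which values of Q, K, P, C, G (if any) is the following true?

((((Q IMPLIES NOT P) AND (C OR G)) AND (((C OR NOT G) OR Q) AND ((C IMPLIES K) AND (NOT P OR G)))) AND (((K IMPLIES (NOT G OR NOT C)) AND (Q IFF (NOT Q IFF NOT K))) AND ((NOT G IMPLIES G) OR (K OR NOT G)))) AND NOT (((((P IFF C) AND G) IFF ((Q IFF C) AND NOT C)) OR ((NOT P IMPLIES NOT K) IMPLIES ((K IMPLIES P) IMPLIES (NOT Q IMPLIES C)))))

Unsatisfiable

Case C = True: the conjunct NOT (((((P IFF C) AND G) IFF ((Q IFF C) AND NOT C)) OR ((NOT P IMPLIES NOT K) IMPLIES ((K IMPLIES P) IMPLIES (NOT Q IMPLIES C))))) becomes NOT ((NOT ((P AND G)) OR True)) = False.
Case C = False: the formula simplifies to ((((Q IMPLIES NOT P) AND G) AND ((NOT G OR Q) AND (NOT P OR G))) AND ((Q IFF (NOT Q IFF NOT K)) AND ((NOT G IMPLIES G) OR (K OR NOT G)))) AND NOT ((((NOT P AND G) IFF NOT Q) OR ((NOT P IMPLIES NOT K) IMPLIES ((K IMPLIES P) IMPLIES Q)))).
  G = True: simplifies to (((Q IMPLIES NOT P) AND Q) AND (Q IFF (NOT Q IFF NOT K))) AND NOT (((NOT P IFF NOT Q) OR ((NOT P IMPLIES NOT K) IMPLIES ((K IMPLIES P) IMPLIES Q)))).
    Q = True: the conjunct NOT (((NOT P IFF NOT Q) OR ((NOT P IMPLIES NOT K) IMPLIES ((K IMPLIES P) IMPLIES Q)))) becomes NOT ((P OR True)) = False.
    Q = False: the conjunct Q is False.
  G = False: the conjunct G is False.
Both cases fail — unsatisfiable.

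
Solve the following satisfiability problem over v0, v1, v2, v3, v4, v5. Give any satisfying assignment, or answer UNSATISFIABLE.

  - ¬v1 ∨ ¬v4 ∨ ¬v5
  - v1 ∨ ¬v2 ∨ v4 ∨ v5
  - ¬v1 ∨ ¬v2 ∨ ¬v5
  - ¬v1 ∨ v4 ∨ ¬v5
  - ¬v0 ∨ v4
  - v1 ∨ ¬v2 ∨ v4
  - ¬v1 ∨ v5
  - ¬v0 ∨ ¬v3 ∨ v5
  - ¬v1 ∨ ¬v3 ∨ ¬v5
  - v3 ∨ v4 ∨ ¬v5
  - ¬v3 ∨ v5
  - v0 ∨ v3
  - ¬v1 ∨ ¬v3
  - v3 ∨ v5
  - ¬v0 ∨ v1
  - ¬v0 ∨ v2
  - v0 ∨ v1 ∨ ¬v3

Case v1 = True:
  (¬v1 ∨ v5) forces v5 = True.
  (¬v1 ∨ ¬v4 ∨ ¬v5) forces v4 = False.
  Clause (¬v1 ∨ v4 ∨ ¬v5) is falsified — contradiction.
Case v1 = False:
  (¬v0 ∨ v1) forces v0 = False.
  (v0 ∨ v3) forces v3 = True.
  Clause (v0 ∨ v1 ∨ ¬v3) is falsified — contradiction.
Both cases fail, so the formula is unsatisfiable.

Unsatisfiable — no assignment works.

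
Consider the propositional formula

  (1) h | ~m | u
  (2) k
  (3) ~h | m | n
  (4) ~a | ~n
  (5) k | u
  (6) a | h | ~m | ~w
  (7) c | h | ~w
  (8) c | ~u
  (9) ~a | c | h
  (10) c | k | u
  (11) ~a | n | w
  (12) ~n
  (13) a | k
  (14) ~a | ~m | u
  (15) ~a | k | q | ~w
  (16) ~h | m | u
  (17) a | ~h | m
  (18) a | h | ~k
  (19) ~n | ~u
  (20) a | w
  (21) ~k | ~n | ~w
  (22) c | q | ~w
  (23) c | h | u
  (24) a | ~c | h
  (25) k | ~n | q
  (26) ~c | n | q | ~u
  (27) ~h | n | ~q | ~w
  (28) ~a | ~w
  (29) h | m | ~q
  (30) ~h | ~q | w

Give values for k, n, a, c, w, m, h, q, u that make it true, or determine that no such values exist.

Unit clause (k) forces k = True.
Unit clause (~n) forces n = False.
Try a = True:
  (~a | n | w) forces w = True.
  clause (~a | ~w) is falsified — backtrack.
So a = False.
  then (a | h | ~k) forces h = True.
  then (a | w) forces w = True.
  then (~h | n | ~q | ~w) forces q = False.
  then (~h | m | n) forces m = True.
  then (c | q | ~w) forces c = True.
  then (~c | n | q | ~u) forces u = False.
All clauses satisfied.

k=T, n=F, a=F, c=T, w=T, m=T, h=T, q=F, u=F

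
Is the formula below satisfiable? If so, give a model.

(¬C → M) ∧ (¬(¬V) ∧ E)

C: True, M: True, V: True, E: True

  ¬C → M = True
    ¬C = False
  ¬(¬V) ∧ E = True
    ¬(¬V) = True
      ¬V = False
Both conjuncts True, so the formula holds.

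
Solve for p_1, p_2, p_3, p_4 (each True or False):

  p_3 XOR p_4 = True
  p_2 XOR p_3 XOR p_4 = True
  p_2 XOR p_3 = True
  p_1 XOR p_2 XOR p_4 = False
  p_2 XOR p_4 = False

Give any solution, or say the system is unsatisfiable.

p_1 = False; p_2 = False; p_3 = True; p_4 = False

p_3 XOR p_4 = T XOR F = True ✓
p_2 XOR p_3 XOR p_4 = F XOR T XOR F = True ✓
p_2 XOR p_3 = F XOR T = True ✓
p_1 XOR p_2 XOR p_4 = F XOR F XOR F = False ✓
p_2 XOR p_4 = F XOR F = False ✓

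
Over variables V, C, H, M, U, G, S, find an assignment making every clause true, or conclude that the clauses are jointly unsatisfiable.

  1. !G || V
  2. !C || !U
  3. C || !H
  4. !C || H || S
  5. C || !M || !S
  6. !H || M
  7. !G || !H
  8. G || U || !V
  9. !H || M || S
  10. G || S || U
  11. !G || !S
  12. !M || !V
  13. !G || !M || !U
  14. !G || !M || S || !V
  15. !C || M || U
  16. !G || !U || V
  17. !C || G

V: True, C: False, H: False, M: False, U: True, G: False, S: True

Set V = True.
  then (!M || !V) forces M = False.
  then (!H || M) forces H = False.
Try C = True:
  (!C || !U) forces U = False.
  clause (!C || M || U) is falsified — backtrack.
So C = False.
Set U = True.
Set G = False.
Set S = True.
All clauses satisfied.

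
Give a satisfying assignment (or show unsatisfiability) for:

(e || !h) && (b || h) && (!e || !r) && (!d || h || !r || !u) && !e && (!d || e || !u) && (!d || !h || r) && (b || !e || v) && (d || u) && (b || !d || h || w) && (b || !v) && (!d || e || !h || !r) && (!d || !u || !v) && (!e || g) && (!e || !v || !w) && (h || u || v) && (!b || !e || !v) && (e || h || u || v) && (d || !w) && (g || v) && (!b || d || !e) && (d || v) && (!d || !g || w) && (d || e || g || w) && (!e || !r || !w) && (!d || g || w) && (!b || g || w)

Unit clause (!e) forces e = False.
In (e || !h) only !h is left, so h = False.
In (b || h) only b is left, so b = True.
Set g = False.
  then (g || v) forces v = True.
  then (!b || g || w) forces w = True.
  then (d || !w) forces d = True.
  then (!d || e || !u) forces u = False.
Set r = False.
All clauses satisfied.

h = False, b = True, g = False, w = True, u = False, r = False, e = False, v = True, d = True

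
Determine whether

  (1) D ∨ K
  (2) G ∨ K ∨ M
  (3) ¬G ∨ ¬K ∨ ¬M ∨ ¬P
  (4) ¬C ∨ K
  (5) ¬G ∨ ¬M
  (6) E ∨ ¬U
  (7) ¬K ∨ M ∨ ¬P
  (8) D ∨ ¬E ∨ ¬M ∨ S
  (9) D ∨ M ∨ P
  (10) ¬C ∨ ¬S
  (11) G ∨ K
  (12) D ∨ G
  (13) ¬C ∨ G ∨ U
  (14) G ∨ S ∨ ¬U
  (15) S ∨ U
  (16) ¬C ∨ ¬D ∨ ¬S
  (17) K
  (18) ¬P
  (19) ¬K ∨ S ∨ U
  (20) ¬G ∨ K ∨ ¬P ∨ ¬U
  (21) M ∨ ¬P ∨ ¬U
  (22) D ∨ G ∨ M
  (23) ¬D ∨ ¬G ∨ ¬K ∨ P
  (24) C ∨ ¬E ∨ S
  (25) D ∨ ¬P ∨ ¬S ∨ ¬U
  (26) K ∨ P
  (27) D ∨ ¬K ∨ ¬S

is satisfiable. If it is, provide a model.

Unit clause (K) forces K = True.
Unit clause (¬P) forces P = False.
Set M = False.
  then (D ∨ M ∨ P) forces D = True.
  then (¬D ∨ ¬G ∨ ¬K ∨ P) forces G = False.
Set U = True.
  then (E ∨ ¬U) forces E = True.
  then (G ∨ S ∨ ¬U) forces S = True.
  then (¬C ∨ ¬D ∨ ¬S) forces C = False.
All clauses satisfied.

P = False, M = False, D = True, U = True, S = True, K = True, G = False, C = False, E = True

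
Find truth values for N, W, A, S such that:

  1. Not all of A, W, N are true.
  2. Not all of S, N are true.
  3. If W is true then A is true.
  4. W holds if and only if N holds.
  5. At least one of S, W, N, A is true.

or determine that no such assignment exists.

N=F; W=F; A=F; S=T

  (1) {A, W, N}: 0/3 true — not all ✓
  (2) {S, N}: 1/2 true — not all ✓
  (3) W=F ⇒ A: vacuous ✓
  (4) W=F, N=F — same ✓
  (5) {S, W, N, A}: 1 true — at least one ✓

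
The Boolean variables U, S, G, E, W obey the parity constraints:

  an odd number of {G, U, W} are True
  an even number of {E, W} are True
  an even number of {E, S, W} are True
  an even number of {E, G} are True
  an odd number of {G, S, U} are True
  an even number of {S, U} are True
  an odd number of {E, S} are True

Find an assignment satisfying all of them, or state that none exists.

The formula is unsatisfiable.

Adding constraints 1, 3, 4, 6 mod 2: every variable appears an even number of times on the left, so the left side is 0.
But the right sides sum to 1 (mod 2). 0 ≠ 1 — the system is inconsistent.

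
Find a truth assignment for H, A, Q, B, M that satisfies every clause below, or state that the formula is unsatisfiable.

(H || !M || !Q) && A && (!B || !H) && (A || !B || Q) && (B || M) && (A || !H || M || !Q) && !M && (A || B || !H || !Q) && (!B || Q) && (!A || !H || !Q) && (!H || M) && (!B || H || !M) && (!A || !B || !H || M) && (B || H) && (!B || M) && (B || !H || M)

Case A = True:
  (!M) forces M = False.
  (B || M) forces B = True.
  Clause (!B || M) is falsified — contradiction.
Case A = False:
  Clause (A) is falsified — contradiction.
Both cases fail, so the formula is unsatisfiable.

Unsatisfiable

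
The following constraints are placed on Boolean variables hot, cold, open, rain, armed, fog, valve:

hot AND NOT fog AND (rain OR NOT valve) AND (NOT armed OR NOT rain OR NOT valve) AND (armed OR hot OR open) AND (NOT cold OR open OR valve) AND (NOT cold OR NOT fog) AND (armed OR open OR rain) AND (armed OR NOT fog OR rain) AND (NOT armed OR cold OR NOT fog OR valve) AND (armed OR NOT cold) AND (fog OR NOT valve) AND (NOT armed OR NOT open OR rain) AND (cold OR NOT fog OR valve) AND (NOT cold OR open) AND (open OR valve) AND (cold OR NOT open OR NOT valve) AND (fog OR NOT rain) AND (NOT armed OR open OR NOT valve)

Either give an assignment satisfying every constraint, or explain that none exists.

Unit clause (hot) forces hot = True.
Unit clause (NOT fog) forces fog = False.
In (fog OR NOT valve) only NOT valve is left, so valve = False.
In (open OR valve) only open is left, so open = True.
In (fog OR NOT rain) only NOT rain is left, so rain = False.
In (NOT armed OR NOT open OR rain) only NOT armed is left, so armed = False.
In (armed OR NOT cold) only NOT cold is left, so cold = False.
All clauses satisfied.

hot = True, cold = False, open = True, rain = False, armed = False, fog = False, valve = False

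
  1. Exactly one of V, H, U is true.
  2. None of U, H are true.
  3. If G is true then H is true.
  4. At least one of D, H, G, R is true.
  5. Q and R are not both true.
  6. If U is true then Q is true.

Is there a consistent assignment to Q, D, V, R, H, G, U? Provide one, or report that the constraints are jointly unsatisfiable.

Q=F, D=F, V=T, R=T, H=F, G=F, U=F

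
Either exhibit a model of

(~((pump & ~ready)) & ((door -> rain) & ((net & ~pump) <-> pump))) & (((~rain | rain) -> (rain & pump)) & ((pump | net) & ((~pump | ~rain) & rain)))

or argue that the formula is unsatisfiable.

Case pump = True: the conjunct (net & ~pump) <-> pump becomes (net & False) <-> True = False.
Case pump = False: the formula simplifies to ((door -> rain) & ~net) & (~((~rain | rain)) & (net & rain)).
  net = True: the conjunct ~net is False.
  net = False: the conjunct net is False.
Both cases fail — unsatisfiable.

Unsatisfiable — no assignment works.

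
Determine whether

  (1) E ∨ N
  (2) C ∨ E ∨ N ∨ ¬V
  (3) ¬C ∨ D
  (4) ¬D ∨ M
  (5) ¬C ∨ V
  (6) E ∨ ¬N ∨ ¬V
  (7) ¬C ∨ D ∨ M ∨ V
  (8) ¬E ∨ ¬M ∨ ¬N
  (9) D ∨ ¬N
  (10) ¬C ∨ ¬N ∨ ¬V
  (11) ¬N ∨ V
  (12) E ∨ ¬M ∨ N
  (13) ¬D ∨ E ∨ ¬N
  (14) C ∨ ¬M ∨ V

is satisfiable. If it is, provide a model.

V: True; D: False; N: False; C: False; M: True; E: True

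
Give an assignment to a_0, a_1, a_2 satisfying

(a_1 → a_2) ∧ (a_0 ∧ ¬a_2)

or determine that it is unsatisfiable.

a_0 = True, a_1 = False, a_2 = False

  a_1 → a_2 = True
  a_0 ∧ ¬a_2 = True
    ¬a_2 = True
Both conjuncts True, so the formula holds.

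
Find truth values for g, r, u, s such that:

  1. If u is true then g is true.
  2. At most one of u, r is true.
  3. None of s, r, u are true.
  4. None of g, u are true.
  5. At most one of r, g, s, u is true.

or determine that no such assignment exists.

g = False; r = False; u = False; s = False

  (1) u=F ⇒ g: vacuous ✓
  (2) {u, r}: 0 true — at most one ✓
  (3) {s, r, u}: 0 true — none ✓
  (4) {g, u}: 0 true — none ✓
  (5) {r, g, s, u}: 0 true — at most one ✓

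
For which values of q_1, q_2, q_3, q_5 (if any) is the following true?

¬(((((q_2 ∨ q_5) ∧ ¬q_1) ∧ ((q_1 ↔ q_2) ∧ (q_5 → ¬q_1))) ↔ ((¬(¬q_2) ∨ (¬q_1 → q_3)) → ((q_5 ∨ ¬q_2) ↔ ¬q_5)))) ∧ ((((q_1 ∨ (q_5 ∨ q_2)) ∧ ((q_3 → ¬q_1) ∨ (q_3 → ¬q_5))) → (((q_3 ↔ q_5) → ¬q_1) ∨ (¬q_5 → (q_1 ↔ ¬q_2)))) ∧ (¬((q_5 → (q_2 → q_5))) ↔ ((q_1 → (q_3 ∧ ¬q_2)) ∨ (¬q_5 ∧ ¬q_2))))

No satisfying assignment exists.

Case q_1 = True: the formula simplifies to ¬(¬(((q_5 ∨ ¬q_2) ↔ ¬q_5))) ∧ (((¬q_3 ∨ (q_3 → ¬q_5)) → (¬((q_3 ↔ q_5)) ∨ (¬q_5 → ¬q_2))) ∧ (¬((q_5 → (q_2 → q_5))) ↔ ((q_3 ∧ ¬q_2) ∨ (¬q_5 ∧ ¬q_2)))).
  q_5 = True: the conjunct ¬(¬(((q_5 ∨ ¬q_2) ↔ ¬q_5))) becomes ¬(¬False) = False.
  q_5 = False: simplifies to ¬(¬(¬q_2)) ∧ ((¬(¬q_3) ∨ ¬q_2) ∧ ¬(((q_3 ∧ ¬q_2) ∨ ¬q_2))).
    q_2 = True: the conjunct ¬(¬(¬q_2)) becomes ¬(¬False) = False.
    q_2 = False: the conjunct ¬(((q_3 ∧ ¬q_2) ∨ ¬q_2)) becomes ¬((q_3 ∨ True)) = False.
Case q_1 = False: the formula simplifies to ¬((((q_2 ∨ q_5) ∧ ¬q_2) ↔ ((¬(¬q_2) ∨ q_3) → ((q_5 ∨ ¬q_2) ↔ ¬q_5)))) ∧ ¬((q_5 → (q_2 → q_5))).
  q_5 = True: the conjunct ¬((q_5 → (q_2 → q_5))) becomes ¬((True → True)) = False.
  q_5 = False: the conjunct ¬((q_5 → (q_2 → q_5))) becomes ¬((False → ¬q_2)) = False.
Both cases fail — unsatisfiable.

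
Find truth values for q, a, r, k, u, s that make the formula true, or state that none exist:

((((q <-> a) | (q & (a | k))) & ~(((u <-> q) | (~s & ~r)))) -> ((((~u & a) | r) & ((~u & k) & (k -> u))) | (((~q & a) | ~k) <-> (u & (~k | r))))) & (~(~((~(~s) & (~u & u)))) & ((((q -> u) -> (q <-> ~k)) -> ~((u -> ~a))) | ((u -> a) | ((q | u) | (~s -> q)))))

The conjunct ~(~((~(~s) & (~u & u)))) is unsatisfiable on its own:
  u=F, s=F: evaluates to False.
  u=F, s=T: evaluates to False.
  u=T, s=F: evaluates to False.
  u=T, s=T: evaluates to False.
So the whole conjunction is unsatisfiable.

Unsatisfiable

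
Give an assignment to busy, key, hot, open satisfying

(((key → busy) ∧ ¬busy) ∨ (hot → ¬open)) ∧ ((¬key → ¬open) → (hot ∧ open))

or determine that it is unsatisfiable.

busy=F, key=F, hot=F, open=T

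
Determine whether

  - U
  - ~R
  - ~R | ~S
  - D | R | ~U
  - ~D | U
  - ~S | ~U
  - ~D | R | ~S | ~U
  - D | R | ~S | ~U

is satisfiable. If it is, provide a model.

Unit clause (U) forces U = True.
Unit clause (~R) forces R = False.
In (D | R | ~U) only D is left, so D = True.
In (~S | ~U) only ~S is left, so S = False.
Check each clause:
  (U): U holds.
  (~R): ~R holds.
  (~R | ~S): ~R holds.
  (D | R | ~U): D holds.
  (~D | U): U holds.
  (~S | ~U): ~S holds.
  (~D | R | ~S | ~U): ~S holds.
  (D | R | ~S | ~U): D holds.
All clauses satisfied.

U=T; R=F; S=F; D=T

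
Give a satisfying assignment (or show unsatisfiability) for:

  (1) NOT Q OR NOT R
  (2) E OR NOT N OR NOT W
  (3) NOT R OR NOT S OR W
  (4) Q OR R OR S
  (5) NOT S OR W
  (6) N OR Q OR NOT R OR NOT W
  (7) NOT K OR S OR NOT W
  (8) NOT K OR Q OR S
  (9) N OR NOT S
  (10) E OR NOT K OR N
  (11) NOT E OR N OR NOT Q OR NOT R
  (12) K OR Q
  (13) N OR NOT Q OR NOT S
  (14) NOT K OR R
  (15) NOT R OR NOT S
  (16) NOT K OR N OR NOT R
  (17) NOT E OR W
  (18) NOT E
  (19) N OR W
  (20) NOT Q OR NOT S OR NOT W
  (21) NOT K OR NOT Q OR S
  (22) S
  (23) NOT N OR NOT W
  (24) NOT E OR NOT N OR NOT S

Case S = True:
  (NOT S OR W) forces W = True.
  (N OR NOT S) forces N = True.
  Clause (NOT N OR NOT W) is falsified — contradiction.
Case S = False:
  Clause (S) is falsified — contradiction.
Both cases fail, so the formula is unsatisfiable.

The formula is unsatisfiable.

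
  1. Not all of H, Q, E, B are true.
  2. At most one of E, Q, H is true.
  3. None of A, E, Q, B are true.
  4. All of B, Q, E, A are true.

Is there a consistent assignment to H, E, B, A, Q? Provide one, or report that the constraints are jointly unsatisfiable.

Case E = True:
  Constraint (3) is violated (E=T) — contradiction.
Case E = False:
  Constraint (4) is violated (E=F) — contradiction.
Both cases fail — unsatisfiable.

No satisfying assignment exists.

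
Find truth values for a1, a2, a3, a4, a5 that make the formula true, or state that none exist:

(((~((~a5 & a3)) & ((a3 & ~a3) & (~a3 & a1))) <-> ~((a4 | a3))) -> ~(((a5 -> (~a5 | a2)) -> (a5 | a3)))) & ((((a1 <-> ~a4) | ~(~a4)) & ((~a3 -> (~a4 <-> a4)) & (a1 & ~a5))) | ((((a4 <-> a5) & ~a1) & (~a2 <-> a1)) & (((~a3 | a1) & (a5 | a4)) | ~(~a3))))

Unsatisfiable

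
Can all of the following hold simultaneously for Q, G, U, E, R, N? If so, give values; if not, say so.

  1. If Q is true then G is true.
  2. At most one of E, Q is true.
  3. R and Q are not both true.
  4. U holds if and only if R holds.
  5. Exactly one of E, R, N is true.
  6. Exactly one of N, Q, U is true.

Q = False, G = False, U = True, E = False, R = True, N = False

  (1) Q=F ⇒ G: vacuous ✓
  (2) {E, Q}: 0 true — at most one ✓
  (3) R=T, Q=F — not both ✓
  (4) U=T, R=T — same ✓
  (5) {E, R, N}: 1 true — exactly one ✓
  (6) {N, Q, U}: 1 true — exactly one ✓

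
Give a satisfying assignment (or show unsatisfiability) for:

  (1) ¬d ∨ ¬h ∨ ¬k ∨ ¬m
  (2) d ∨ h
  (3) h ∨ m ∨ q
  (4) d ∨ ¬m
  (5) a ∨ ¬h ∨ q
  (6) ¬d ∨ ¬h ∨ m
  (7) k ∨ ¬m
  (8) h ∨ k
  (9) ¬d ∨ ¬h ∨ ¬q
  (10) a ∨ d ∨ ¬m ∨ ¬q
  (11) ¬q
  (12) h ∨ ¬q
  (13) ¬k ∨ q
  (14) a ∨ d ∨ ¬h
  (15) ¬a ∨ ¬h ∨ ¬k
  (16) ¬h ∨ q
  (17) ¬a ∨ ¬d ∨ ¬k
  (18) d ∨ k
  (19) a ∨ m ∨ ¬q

Unsatisfiable

Case q = True:
  Clause (¬q) is falsified — contradiction.
Case q = False:
  (¬k ∨ q) forces k = False.
  (k ∨ ¬m) forces m = False.
  (h ∨ m ∨ q) forces h = True.
  Clause (¬h ∨ q) is falsified — contradiction.
Both cases fail, so the formula is unsatisfiable.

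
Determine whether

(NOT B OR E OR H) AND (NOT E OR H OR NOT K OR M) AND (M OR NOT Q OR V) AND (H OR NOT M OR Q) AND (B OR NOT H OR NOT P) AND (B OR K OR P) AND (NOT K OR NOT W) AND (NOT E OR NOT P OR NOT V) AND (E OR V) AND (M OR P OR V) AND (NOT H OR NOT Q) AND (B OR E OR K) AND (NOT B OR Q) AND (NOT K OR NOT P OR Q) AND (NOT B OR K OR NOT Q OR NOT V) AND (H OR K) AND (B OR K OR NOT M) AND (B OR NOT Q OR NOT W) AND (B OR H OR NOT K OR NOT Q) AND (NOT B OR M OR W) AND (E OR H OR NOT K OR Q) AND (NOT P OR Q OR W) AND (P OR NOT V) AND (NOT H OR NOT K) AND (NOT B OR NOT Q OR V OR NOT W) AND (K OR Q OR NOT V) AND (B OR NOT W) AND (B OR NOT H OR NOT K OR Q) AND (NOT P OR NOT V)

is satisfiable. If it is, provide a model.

Q: True, E: True, P: True, H: False, V: False, B: True, W: False, M: True, K: True

Set Q = True.
  then (NOT H OR NOT Q) forces H = False.
  then (H OR K) forces K = True.
  then (B OR H OR NOT K OR NOT Q) forces B = True.
  then (NOT B OR E OR H) forces E = True.
  then (NOT E OR H OR NOT K OR M) forces M = True.
  then (NOT K OR NOT W) forces W = False.
Set P = True.
  then (NOT E OR NOT P OR NOT V) forces V = False.
All clauses satisfied.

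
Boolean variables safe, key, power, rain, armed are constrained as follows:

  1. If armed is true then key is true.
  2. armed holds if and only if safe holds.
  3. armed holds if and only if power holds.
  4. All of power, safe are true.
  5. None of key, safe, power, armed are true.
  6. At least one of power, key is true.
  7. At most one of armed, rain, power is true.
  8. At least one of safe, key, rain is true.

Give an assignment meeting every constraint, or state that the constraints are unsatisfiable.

Case safe = True:
  Constraint (5) is violated (safe=T) — contradiction.
Case safe = False:
  Constraint (4) is violated (safe=F) — contradiction.
Both cases fail — unsatisfiable.

UNSATISFIABLE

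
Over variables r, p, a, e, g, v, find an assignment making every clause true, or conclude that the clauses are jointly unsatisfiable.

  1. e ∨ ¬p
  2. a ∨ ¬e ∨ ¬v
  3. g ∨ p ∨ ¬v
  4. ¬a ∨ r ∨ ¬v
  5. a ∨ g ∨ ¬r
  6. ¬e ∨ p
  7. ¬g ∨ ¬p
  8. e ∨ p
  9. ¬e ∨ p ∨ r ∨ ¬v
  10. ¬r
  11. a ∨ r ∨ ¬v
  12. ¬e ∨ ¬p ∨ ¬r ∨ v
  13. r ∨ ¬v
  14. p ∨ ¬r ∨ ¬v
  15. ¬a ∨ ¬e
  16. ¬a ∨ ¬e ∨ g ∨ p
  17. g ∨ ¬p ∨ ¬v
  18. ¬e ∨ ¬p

Unsatisfiable — no assignment works.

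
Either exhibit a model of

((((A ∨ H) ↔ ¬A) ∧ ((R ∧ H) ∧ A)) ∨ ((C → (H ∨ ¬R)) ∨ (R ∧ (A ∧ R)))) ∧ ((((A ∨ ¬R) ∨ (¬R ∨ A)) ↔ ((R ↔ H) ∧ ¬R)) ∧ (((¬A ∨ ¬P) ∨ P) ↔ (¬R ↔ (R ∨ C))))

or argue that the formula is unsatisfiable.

H = False, R = False, C = True, P = False, A = True

  (((A ∨ H) ↔ ¬A) ∧ ((R ∧ H) ∧ A)) ∨ ((C → (H ∨ ¬R)) ∨ (R ∧ (A ∧ R))) = True
    ((A ∨ H) ↔ ¬A) ∧ ((R ∧ H) ∧ A) = False
      (A ∨ H) ↔ ¬A = False
        A ∨ H = True
        ¬A = False
      (R ∧ H) ∧ A = False
        R ∧ H = False
    (C → (H ∨ ¬R)) ∨ (R ∧ (A ∧ R)) = True
      C → (H ∨ ¬R) = True
        H ∨ ¬R = True
          ¬R = True
      R ∧ (A ∧ R) = False
        A ∧ R = False
  (((A ∨ ¬R) ∨ (¬R ∨ A)) ↔ ((R ↔ H) ∧ ¬R)) ∧ (((¬A ∨ ¬P) ∨ P) ↔ (¬R ↔ (R ∨ C))) = True
    ((A ∨ ¬R) ∨ (¬R ∨ A)) ↔ ((R ↔ H) ∧ ¬R) = True
      (A ∨ ¬R) ∨ (¬R ∨ A) = True
        A ∨ ¬R = True
          ¬R = True
        ¬R ∨ A = True
          ¬R = True
      (R ↔ H) ∧ ¬R = True
        R ↔ H = True
        ¬R = True
    ((¬A ∨ ¬P) ∨ P) ↔ (¬R ↔ (R ∨ C)) = True
      (¬A ∨ ¬P) ∨ P = True
        ¬A ∨ ¬P = True
          ¬A = False
          ¬P = True
      ¬R ↔ (R ∨ C) = True
        ¬R = True
        R ∨ C = True
Both conjuncts True, so the formula holds.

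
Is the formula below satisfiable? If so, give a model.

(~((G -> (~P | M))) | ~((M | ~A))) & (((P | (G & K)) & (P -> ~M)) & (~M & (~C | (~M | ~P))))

P: True; G: True; K: False; A: False; M: False; C: False

  ~((G -> (~P | M))) | ~((M | ~A)) = True
    ~((G -> (~P | M))) = True
      G -> (~P | M) = False
        ~P | M = False
          ~P = False
    ~((M | ~A)) = False
      M | ~A = True
        ~A = True
  ((P | (G & K)) & (P -> ~M)) & (~M & (~C | (~M | ~P))) = True
    (P | (G & K)) & (P -> ~M) = True
      P | (G & K) = True
        G & K = False
      P -> ~M = True
        ~M = True
    ~M & (~C | (~M | ~P)) = True
      ~M = True
      ~C | (~M | ~P) = True
        ~C = True
        ~M | ~P = True
          ~M = True
          ~P = False
Both conjuncts True, so the formula holds.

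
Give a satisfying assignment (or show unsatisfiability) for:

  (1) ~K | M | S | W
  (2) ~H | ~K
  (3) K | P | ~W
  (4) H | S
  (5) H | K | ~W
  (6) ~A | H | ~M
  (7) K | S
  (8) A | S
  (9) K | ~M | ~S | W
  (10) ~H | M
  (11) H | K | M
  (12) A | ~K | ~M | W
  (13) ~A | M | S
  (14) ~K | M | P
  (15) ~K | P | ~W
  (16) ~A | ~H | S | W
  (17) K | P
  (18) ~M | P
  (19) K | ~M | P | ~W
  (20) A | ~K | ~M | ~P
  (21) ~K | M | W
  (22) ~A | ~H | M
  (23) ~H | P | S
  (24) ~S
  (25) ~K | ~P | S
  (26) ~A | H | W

Case S = True:
  Clause (~S) is falsified — contradiction.
Case S = False:
  (H | S) forces H = True.
  (~H | ~K) forces K = False.
  Clause (K | S) is falsified — contradiction.
Both cases fail, so the formula is unsatisfiable.

No satisfying assignment exists.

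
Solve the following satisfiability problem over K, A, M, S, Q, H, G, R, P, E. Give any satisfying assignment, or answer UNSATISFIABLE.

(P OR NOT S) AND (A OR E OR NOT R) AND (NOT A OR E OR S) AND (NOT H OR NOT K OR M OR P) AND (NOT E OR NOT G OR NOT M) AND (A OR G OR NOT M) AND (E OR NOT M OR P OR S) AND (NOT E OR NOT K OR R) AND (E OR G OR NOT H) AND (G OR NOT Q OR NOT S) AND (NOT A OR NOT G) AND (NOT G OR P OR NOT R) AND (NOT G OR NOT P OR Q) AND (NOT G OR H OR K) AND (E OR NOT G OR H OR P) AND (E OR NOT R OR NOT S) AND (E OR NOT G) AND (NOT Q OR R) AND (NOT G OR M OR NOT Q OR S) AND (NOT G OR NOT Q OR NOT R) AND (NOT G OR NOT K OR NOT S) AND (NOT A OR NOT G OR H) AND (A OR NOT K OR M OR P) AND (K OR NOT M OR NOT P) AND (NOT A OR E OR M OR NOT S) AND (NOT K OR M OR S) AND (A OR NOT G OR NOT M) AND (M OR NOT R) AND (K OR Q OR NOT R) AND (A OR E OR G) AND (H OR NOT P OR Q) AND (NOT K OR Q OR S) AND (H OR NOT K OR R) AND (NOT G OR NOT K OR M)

K = False, A = True, M = True, S = False, Q = True, H = True, G = False, R = True, P = False, E = True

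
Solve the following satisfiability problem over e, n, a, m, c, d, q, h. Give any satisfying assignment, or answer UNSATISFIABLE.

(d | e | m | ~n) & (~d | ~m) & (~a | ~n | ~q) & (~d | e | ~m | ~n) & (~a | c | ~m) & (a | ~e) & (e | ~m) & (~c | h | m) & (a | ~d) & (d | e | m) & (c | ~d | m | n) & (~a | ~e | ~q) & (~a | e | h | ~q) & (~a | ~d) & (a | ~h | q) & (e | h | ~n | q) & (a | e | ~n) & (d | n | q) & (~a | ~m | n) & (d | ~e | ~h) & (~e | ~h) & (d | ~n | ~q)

e = True, n = True, a = True, m = True, c = True, d = False, q = False, h = False

Try e = False:
  (e | ~m) forces m = False.
  (d | e | m) forces d = True.
  (a | ~d) forces a = True.
  clause (~a | ~d) is falsified — backtrack.
So e = True.
  then (a | ~e) forces a = True.
  then (~a | ~e | ~q) forces q = False.
  then (~a | ~d) forces d = False.
  then (d | n | q) forces n = True.
  then (d | ~e | ~h) forces h = False.
Set m = True.
  then (~a | c | ~m) forces c = True.
All clauses satisfied.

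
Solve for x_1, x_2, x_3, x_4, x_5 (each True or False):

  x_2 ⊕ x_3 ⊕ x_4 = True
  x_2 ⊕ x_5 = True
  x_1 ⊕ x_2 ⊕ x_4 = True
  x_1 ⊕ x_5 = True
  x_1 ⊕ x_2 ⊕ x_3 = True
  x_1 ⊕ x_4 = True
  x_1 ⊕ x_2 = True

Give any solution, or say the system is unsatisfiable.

The formula is unsatisfiable.

Adding constraints 1, 5, 6 mod 2: every variable appears an even number of times on the left, so the left side is 0.
But the right sides sum to 1 (mod 2). 0 ≠ 1 — the system is inconsistent.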